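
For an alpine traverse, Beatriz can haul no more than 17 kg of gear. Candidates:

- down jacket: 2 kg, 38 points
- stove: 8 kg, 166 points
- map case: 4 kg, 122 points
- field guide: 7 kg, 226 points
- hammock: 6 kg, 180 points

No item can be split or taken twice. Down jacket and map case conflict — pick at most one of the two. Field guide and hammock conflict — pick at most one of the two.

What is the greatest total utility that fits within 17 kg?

Taking down jacket + stove + field guide: 17 kg used, 430 in utility.
The closest alternative, stove + field guide, reaches only 392.

430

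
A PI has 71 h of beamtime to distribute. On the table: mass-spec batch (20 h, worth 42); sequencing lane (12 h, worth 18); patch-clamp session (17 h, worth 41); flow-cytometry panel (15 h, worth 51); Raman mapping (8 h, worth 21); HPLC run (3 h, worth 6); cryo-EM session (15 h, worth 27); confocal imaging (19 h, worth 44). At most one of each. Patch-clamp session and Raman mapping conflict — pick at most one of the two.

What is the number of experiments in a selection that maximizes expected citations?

4

Best achievable expected citations is 178.
For example mass-spec batch + patch-clamp session + flow-cytometry panel + confocal imaging achieves it, using 71 h.
Any selection reaching 178 contains exactly 4 experiments.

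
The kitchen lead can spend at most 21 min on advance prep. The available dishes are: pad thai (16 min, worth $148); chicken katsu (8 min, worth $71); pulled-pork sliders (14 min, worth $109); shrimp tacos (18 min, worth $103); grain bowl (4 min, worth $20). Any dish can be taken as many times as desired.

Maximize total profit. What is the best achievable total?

168

By profit per min: pad thai 9.25, chicken katsu 8.88, pulled-pork sliders 7.79, shrimp tacos 5.72 lead.
Best packing: pad thai + grain bowl — 20 min, 168 total.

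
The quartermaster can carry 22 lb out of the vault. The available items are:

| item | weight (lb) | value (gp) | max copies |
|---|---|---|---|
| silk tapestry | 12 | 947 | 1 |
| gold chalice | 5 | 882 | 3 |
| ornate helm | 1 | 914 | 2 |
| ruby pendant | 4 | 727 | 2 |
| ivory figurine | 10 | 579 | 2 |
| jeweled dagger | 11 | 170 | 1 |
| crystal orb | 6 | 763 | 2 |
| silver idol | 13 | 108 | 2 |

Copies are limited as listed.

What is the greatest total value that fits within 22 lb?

5201

Taking the top-ratio items first gives 2×gold chalice + 2×ornate helm + 2×ruby pendant for 5046 (20 lb).
Replace ruby pendant with gold chalice: the trade gains 155 net, giving 5201 at 21 lb.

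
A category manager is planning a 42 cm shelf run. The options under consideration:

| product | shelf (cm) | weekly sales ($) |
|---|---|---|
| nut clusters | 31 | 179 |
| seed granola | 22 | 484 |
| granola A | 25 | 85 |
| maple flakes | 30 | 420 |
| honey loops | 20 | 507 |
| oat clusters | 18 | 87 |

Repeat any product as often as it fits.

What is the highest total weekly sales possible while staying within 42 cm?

1014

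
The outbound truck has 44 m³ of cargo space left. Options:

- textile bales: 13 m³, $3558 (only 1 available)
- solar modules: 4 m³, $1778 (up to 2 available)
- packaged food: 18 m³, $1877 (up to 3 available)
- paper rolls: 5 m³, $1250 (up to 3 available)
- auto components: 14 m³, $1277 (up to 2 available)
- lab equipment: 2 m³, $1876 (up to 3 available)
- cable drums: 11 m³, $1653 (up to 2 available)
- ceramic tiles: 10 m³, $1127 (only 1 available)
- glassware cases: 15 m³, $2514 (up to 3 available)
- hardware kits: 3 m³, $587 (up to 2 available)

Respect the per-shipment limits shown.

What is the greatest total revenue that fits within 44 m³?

The ratio ordering already packs tightly: textile bales + 2×solar modules + 3×paper rolls + 3×lab equipment, 42 m³, 16492.
The spare 2 m³ is too small for any remaining shipment, and no exchange beats 16492.

16492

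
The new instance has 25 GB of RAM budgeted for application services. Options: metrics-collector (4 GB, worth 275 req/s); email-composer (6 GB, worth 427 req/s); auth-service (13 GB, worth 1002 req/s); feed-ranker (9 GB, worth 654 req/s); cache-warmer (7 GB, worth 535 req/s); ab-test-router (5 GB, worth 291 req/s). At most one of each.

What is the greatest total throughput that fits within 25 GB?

1828

By throughput per GB: auth-service 77.08, cache-warmer 76.43, feed-ranker 72.67 lead.
Taking the top-ratio services first gives metrics-collector + auth-service + cache-warmer for 1812 (24 GB).
Dropping metrics-collector frees 4 GB; slotting in ab-test-router (5 GB) lifts the total to 1828 at 25 GB.
Runner-up metrics-collector + auth-service + cache-warmer tops out at 1812.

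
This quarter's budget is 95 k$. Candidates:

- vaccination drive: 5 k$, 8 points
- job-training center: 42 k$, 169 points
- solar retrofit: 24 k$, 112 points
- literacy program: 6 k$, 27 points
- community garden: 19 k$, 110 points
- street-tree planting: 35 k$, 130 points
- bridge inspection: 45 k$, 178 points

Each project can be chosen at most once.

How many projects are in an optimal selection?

4

The maximum projected impact within 95 k$ is 427.
One optimal bundle: solar retrofit + literacy program + community garden + bridge inspection (94 k$).
All optima have 4 projects.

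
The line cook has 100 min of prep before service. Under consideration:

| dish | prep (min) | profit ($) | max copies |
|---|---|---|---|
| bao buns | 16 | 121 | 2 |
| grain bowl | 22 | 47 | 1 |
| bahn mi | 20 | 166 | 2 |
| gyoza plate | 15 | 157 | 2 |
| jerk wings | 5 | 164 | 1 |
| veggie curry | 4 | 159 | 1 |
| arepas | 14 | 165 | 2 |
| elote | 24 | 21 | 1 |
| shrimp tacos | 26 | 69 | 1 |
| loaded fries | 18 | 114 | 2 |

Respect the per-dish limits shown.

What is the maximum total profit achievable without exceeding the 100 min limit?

1209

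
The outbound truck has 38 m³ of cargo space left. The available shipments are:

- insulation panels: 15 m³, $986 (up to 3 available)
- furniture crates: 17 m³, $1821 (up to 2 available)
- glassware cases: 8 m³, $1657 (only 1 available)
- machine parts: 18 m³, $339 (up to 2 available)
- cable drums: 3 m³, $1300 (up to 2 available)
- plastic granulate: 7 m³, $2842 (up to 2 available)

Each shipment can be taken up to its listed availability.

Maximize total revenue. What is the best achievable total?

10105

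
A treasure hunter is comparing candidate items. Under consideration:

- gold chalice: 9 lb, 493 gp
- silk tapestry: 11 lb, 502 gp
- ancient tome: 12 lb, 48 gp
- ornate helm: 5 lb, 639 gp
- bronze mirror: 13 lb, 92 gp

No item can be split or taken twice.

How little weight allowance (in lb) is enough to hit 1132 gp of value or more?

Look for the lowest-weight combination reaching 1132.
Taking gold chalice + ornate helm gives 1132 (≥ 1132) for 14 lb.
No combination under 14 lb hits 1132.

14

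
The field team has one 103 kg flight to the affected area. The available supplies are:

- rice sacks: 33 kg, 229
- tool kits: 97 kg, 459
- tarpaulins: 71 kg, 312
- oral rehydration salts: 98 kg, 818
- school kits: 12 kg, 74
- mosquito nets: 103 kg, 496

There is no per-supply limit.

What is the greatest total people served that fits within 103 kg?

818

The ratio ordering already packs tightly: oral rehydration salts, 98 kg, 818.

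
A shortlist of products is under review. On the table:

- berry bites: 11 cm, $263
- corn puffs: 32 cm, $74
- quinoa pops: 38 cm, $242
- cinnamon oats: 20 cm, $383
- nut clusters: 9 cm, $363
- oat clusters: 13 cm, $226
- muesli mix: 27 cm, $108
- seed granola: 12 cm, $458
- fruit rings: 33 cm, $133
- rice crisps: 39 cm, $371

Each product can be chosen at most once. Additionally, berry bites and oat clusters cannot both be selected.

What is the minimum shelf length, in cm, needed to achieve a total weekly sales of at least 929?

Look for the lowest-shelf combination reaching 929.
berry bites + nut clusters + seed granola reaches 1084 using 32 cm.
Below 32 cm the best achievable stays under 929.

32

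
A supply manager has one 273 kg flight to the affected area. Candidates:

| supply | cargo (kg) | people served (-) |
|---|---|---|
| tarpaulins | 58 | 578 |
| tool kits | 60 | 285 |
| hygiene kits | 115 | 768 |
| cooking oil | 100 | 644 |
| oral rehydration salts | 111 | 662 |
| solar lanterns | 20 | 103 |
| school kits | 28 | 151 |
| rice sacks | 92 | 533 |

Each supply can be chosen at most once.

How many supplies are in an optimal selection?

3

Best achievable people served is 1990.
One optimal bundle: tarpaulins + hygiene kits + cooking oil (273 kg).
All optima have 3 supplies.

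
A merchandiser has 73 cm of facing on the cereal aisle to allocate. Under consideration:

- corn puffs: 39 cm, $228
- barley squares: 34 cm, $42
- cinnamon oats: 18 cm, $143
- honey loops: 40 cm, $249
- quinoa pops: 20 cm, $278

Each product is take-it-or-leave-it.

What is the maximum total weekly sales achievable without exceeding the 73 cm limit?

Filling by ratio: barley squares + cinnamon oats + quinoa pops for 463, with 1 cm left unused.
Dropping barley squares and cinnamon oats frees 52 cm; slotting in honey loops (40 cm) lifts the total to 527 at 60 cm.
Runner-up corn puffs + quinoa pops tops out at 506.

527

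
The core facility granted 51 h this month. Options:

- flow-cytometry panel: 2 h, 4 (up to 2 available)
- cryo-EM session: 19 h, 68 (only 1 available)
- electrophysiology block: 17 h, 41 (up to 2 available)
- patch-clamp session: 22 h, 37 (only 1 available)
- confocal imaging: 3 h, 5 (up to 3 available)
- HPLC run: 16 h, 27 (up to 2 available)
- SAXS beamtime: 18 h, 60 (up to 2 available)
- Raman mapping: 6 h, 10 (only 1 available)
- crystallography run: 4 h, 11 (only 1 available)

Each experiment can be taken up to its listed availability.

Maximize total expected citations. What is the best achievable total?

Density check — cryo-EM session 3.58, SAXS beamtime 3.33, crystallography run 2.75 are the best per h.
2×flow-cytometry panel + cryo-EM session + SAXS beamtime + Raman mapping + crystallography run uses 51 of the 51 h and totals 157.
Nothing else within 51 h beats 157.

157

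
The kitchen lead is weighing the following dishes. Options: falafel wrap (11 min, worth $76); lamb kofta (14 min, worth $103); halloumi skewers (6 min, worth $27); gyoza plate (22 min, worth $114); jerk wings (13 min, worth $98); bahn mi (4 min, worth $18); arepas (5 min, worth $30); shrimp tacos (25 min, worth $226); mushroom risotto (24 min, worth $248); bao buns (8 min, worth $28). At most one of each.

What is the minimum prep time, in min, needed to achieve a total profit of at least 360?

41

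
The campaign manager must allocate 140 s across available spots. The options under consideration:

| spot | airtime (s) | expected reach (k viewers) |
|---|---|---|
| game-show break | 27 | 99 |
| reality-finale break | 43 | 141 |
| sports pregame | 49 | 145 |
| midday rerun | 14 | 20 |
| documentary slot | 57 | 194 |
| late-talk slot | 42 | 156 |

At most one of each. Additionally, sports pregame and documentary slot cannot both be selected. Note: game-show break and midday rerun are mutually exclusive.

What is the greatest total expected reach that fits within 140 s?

Taking game-show break + documentary slot + late-talk slot: 126 s used, 449 in expected reach.

449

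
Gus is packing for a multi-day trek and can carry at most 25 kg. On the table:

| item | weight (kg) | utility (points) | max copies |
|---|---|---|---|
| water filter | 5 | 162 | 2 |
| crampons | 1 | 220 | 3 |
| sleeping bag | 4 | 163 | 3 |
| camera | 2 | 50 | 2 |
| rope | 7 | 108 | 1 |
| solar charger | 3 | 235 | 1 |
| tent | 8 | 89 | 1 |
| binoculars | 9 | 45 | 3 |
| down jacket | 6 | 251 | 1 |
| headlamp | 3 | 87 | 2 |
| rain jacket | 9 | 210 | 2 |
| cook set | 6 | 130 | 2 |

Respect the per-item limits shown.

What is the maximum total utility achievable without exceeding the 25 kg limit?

1635

3×crampons + 3×sleeping bag + solar charger + down jacket uses 24 of the 25 kg and totals 1635.
That's the maximum — no swap from here does better than 1635.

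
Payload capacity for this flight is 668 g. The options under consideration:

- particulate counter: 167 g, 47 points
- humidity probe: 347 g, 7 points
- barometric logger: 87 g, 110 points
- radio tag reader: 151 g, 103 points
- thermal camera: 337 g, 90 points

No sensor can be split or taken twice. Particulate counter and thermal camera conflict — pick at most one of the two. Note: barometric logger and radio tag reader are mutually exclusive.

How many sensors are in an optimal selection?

2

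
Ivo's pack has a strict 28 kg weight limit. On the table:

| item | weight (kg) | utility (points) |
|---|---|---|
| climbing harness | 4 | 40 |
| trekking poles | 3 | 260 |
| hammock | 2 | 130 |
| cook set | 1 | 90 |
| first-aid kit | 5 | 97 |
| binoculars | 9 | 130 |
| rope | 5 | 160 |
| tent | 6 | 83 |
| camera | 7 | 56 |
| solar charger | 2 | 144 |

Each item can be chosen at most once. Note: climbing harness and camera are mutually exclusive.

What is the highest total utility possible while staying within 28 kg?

1011

Density check — cook set 90.00, trekking poles 86.67, solar charger 72.00 are the best per kg.
Best packing: trekking poles + hammock + cook set + first-aid kit + binoculars + rope + solar charger — 27 kg, 1011 total.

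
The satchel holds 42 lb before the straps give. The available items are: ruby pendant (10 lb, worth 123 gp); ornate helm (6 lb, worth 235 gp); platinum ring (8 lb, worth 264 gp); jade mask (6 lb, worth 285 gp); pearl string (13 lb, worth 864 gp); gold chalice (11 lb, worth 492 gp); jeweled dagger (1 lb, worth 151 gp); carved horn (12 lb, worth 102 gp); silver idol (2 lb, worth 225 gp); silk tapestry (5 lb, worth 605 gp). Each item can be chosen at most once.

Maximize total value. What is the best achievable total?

A density-first pass picks jade mask + pearl string + gold chalice + jeweled dagger + silver idol + silk tapestry — 2622 at 38 lb.
The 2 lb tied up in silver idol is better spent on ornate helm — total rises to 2632 (42 lb).
Every other selection either busts 42 lb or fails to beat 2632.

2632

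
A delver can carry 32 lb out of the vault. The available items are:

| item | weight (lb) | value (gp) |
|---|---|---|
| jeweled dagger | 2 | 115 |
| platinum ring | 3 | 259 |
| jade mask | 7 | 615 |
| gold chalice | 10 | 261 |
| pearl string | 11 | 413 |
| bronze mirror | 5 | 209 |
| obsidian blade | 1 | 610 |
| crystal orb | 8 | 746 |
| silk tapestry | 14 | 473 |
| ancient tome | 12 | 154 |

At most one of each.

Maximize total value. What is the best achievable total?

2758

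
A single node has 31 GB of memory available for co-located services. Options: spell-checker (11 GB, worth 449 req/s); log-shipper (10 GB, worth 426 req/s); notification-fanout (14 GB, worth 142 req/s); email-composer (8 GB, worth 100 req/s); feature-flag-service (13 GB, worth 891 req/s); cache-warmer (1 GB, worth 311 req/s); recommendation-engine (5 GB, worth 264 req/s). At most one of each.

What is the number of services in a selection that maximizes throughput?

The maximum throughput within 31 GB is 1915.
spell-checker + feature-flag-service + cache-warmer + recommendation-engine hits 1915 at 30 GB.
All optima have 4 services.

4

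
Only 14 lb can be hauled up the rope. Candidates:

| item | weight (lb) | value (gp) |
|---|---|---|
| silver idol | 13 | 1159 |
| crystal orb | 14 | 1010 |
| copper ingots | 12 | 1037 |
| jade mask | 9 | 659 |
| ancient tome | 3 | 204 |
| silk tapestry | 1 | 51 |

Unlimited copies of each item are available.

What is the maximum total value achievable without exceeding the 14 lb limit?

The ratio ordering already packs tightly: silver idol + silk tapestry, 14 lb, 1210.

1210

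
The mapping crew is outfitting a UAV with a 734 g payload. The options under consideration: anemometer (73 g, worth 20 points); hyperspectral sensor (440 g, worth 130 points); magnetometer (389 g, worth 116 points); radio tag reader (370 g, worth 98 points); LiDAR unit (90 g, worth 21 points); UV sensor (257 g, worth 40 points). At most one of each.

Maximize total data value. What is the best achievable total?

The ratio heuristic lands on anemometer + magnetometer + LiDAR unit (157) but leaves 182 g idle.
The 90 g tied up in LiDAR unit is better spent on UV sensor — total rises to 176 (719 g).
Runner-up anemometer + hyperspectral sensor + LiDAR unit tops out at 171.

176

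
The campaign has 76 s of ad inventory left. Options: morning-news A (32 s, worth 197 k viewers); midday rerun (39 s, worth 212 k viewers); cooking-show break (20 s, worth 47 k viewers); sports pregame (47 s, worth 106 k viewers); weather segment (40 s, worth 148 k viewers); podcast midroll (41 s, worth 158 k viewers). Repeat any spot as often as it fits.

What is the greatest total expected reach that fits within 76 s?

409

Ranking by ratio (expected reach/s): morning-news A 6.16, midday rerun 5.44, podcast midroll 3.85, weather segment 3.70.
Taking the top-ratio spots first gives 2×morning-news A for 394 (64 s).
Replace morning-news A with midday rerun: the trade gains 15 net, giving 409 at 71 s.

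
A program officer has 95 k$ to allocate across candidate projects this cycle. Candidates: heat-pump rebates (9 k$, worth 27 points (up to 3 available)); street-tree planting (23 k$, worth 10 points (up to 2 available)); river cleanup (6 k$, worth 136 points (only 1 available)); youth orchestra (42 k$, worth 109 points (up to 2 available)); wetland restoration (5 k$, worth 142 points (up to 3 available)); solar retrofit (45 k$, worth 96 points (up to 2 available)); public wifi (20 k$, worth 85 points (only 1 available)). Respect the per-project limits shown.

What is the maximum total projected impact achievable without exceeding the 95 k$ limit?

783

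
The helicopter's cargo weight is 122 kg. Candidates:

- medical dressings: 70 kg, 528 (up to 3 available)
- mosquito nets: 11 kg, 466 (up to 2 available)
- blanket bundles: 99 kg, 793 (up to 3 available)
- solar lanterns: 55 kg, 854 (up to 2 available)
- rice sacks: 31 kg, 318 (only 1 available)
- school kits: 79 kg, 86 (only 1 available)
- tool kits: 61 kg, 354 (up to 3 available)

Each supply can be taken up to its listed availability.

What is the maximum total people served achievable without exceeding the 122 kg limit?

2174

By people served per kg: mosquito nets 42.36, solar lanterns 15.53, rice sacks 10.26, blanket bundles 8.01 lead.
Taking the top-ratio supplies first gives 2×mosquito nets + solar lanterns + rice sacks for 2104 (108 kg).
The 42 kg tied up in mosquito nets and rice sacks is better spent on solar lanterns — total rises to 2174 (121 kg).
Nothing else within 122 kg beats 2174.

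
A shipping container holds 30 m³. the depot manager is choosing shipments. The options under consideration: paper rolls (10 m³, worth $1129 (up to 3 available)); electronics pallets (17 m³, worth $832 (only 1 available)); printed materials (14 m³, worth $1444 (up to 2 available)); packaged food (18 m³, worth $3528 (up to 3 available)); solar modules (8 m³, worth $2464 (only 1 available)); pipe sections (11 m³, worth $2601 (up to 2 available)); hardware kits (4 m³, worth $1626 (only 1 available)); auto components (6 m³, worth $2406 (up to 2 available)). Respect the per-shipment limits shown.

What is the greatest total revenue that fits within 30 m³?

9097

Filling by ratio: solar modules + hardware kits + 2×auto components for 8902, with 6 m³ left unused.
Replace auto components with pipe sections: the trade gains 195 net, giving 9097 at 29 m³.
No other feasible combination exceeds 9097.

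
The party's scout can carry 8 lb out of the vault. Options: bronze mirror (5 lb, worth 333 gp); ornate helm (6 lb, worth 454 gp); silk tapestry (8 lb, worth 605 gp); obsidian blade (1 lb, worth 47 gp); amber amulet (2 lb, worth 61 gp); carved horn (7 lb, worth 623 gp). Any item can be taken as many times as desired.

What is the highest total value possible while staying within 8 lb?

670

The ratio ordering already packs tightly: obsidian blade + carved horn, 8 lb, 670.
No other feasible combination exceeds 670.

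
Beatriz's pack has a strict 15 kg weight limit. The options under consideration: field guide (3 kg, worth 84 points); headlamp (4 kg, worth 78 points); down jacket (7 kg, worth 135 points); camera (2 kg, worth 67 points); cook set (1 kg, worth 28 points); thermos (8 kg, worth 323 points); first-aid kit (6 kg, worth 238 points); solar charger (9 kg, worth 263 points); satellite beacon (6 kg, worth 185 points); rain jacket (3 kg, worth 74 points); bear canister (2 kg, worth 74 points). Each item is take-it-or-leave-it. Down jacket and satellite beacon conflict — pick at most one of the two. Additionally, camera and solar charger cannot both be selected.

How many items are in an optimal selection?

3

Optimal total is 589.
For example cook set + thermos + first-aid kit achieves it, using 15 kg.
Every optimal selection uses 3 items.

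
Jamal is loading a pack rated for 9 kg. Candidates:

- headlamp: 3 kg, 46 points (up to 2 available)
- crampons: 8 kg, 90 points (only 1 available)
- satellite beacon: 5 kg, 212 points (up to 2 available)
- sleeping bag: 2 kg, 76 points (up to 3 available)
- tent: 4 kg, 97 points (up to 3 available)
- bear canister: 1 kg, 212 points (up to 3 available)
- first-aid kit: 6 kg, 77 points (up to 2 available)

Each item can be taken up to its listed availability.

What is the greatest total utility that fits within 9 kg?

A density-first pass picks satellite beacon + 3×bear canister — 848 at 8 kg.
Replace satellite beacon with 3×sleeping bag: the trade gains 16 net, giving 864 at 9 kg.
Every other selection either busts 9 kg or exceeds an availability limit or fails to beat 864.

864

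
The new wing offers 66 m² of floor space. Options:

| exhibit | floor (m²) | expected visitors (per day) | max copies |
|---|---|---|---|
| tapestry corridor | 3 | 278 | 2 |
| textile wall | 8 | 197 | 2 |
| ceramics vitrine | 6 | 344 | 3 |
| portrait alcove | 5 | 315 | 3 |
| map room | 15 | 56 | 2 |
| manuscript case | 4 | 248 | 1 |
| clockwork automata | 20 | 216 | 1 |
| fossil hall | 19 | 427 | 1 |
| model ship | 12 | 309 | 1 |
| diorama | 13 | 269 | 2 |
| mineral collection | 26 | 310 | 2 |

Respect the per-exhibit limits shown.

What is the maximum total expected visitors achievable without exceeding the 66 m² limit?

3287

2×tapestry corridor + textile wall + 3×ceramics vitrine + 3×portrait alcove + manuscript case + model ship uses 63 of the 66 m² and totals 3287.
Nothing else within 66 m² beats 3287.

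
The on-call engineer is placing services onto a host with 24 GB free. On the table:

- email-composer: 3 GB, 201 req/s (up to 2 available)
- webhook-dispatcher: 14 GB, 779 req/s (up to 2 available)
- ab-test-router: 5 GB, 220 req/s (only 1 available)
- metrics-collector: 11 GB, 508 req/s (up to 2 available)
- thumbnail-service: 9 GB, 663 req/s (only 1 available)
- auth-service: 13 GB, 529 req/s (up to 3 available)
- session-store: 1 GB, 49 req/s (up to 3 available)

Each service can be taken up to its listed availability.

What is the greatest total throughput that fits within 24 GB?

The ratio heuristic lands on 2×email-composer + ab-test-router + thumbnail-service + 3×session-store (1432) but leaves 1 GB idle.
Dropping 2×email-composer and ab-test-router and 2×session-store frees 13 GB; slotting in webhook-dispatcher (14 GB) lifts the total to 1491 at 24 GB.
That's the maximum — no swap from here does better than 1491.

1491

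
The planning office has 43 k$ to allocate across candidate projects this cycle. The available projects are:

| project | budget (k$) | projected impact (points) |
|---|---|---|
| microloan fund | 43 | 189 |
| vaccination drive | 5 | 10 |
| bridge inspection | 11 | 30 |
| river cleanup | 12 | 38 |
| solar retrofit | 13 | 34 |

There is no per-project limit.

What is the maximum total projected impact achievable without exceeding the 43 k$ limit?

Best packing: microloan fund — 43 k$, 189 total.
That's the maximum — no swap from here does better than 189.

189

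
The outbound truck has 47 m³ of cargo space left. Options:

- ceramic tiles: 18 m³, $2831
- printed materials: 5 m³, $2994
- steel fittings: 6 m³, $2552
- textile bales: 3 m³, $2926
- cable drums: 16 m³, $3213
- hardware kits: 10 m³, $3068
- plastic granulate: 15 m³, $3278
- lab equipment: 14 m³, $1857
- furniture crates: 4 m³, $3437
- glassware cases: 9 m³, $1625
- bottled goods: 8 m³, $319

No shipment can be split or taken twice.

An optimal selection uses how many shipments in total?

Optimal total is 18255.
For example printed materials + steel fittings + textile bales + hardware kits + plastic granulate + furniture crates achieves it, using 43 m³.
All optima have 6 shipments.

6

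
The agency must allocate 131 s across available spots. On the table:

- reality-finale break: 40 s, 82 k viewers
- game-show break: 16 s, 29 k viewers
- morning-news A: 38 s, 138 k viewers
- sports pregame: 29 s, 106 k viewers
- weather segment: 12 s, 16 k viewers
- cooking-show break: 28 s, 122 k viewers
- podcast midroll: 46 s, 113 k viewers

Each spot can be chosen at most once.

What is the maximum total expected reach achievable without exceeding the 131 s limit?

411

Game-show break + morning-news A + sports pregame + weather segment + cooking-show break uses 123 of the 131 s and totals 411.
No other feasible combination exceeds 411.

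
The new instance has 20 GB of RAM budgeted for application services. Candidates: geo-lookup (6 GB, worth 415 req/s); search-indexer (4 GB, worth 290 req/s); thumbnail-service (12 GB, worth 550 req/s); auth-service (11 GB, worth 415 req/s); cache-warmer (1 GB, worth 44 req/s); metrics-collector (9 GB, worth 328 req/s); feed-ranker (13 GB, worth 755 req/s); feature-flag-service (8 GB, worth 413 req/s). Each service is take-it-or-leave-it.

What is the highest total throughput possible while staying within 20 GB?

A density-first pass picks geo-lookup + search-indexer + cache-warmer + feature-flag-service — 1162 at 19 GB.
The 12 GB tied up in search-indexer and feature-flag-service is better spent on feed-ranker — total rises to 1214 (20 GB).
That's the maximum — no swap from here does better than 1214.

1214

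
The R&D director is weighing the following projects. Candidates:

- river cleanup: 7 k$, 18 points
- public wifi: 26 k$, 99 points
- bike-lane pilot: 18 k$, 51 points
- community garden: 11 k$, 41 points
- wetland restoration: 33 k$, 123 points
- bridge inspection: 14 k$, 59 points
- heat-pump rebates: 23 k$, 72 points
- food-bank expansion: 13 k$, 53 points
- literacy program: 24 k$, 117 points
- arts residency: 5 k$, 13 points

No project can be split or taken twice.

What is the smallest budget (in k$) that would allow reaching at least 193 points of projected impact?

Look for the lowest-budget combination reaching 193.
river cleanup + bridge inspection + literacy program: 194 projected impact at 45 k$.
Any bundle with less than 45 k$ falls short of 193.

45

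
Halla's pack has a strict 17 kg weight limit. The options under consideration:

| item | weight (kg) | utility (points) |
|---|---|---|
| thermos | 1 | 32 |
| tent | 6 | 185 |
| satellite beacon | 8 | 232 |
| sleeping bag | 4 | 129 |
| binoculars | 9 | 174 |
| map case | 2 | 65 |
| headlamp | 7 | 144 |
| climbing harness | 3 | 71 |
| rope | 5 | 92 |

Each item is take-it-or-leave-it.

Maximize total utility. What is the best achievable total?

Taking the top-ratio items first gives thermos + tent + sleeping bag + map case + climbing harness for 482 (16 kg).
Replace sleeping bag and climbing harness with satellite beacon: the trade gains 32 net, giving 514 at 17 kg.
An exhaustive check of the 512 subsets confirms 514.

514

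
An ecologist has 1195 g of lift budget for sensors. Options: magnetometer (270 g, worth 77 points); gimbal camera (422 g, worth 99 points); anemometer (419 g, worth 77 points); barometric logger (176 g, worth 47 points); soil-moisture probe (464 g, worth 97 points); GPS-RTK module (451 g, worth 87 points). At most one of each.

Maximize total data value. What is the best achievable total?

273

Filling by ratio: magnetometer + gimbal camera + barometric logger for 223, with 327 g left unused.
The 176 g tied up in barometric logger is better spent on soil-moisture probe — total rises to 273 (1156 g).
The closest alternative, magnetometer + gimbal camera + GPS-RTK module, reaches only 263.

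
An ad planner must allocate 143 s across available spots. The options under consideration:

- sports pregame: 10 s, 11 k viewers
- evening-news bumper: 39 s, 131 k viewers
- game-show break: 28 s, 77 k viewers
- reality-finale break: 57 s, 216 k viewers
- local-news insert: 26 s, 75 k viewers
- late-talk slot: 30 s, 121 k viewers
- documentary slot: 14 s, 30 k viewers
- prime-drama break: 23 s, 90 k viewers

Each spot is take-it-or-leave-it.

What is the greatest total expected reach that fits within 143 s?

504

Density check — late-talk slot 4.03, prime-drama break 3.91, reality-finale break 3.79, evening-news bumper 3.36 are the best per s.
Greedy by ratio would take reality-finale break + local-news insert + late-talk slot + prime-drama break: 136 s used, total 502.
The 26 s tied up in local-news insert is better spent on game-show break — total rises to 504 (138 s).
The spare 5 s is too small for any remaining spot, and no exchange beats 504.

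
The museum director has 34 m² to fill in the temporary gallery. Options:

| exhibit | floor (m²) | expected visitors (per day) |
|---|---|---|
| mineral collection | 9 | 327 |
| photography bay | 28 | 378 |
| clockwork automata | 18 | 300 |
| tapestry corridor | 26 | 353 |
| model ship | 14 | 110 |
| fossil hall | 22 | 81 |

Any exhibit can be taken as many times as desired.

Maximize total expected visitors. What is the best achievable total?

981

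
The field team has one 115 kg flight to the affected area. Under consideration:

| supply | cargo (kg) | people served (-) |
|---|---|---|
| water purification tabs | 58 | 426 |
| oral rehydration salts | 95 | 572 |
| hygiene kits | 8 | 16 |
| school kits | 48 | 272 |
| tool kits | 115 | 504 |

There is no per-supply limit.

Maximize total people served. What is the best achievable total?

714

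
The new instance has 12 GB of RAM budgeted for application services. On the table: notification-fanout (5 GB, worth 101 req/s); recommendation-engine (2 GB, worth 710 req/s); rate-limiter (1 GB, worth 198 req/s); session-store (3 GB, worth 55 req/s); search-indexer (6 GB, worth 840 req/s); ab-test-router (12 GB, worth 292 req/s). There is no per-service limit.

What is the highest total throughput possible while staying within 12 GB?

4260

Density check — recommendation-engine 355.00, rate-limiter 198.00, search-indexer 140.00, ab-test-router 24.33 are the best per GB.
The ratio ordering already packs tightly: 6×recommendation-engine, 12 GB, 4260.
No other feasible combination exceeds 4260.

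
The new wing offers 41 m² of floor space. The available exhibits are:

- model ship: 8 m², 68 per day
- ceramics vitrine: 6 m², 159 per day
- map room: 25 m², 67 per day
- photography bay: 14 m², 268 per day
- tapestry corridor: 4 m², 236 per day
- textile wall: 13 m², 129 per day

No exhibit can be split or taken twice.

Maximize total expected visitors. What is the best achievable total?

Ceramics vitrine + photography bay + tapestry corridor + textile wall uses 37 of the 41 m² and totals 792.

792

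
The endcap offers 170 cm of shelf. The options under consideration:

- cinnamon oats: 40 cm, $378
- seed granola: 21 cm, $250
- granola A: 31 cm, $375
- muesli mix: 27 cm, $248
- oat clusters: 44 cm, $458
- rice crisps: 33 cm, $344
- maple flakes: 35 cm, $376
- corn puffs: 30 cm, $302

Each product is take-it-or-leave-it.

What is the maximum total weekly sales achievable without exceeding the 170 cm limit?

Taking the top-ratio products first gives seed granola + granola A + oat clusters + rice crisps + maple flakes for 1803 (164 cm).
Replace maple flakes with cinnamon oats: the trade gains 2 net, giving 1805 at 169 cm.
Next best is seed granola + granola A + oat clusters + rice crisps + maple flakes at 1803 (164 cm) — short by 2.

1805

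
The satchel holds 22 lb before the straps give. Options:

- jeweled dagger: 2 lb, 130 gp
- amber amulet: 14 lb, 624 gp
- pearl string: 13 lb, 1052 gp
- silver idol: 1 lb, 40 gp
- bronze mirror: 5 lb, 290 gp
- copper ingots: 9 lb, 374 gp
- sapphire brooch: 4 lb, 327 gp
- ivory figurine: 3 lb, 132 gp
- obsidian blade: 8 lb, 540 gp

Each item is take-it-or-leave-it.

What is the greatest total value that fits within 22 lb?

A density-first pass picks jeweled dagger + pearl string + sapphire brooch + ivory figurine — 1641 at 22 lb.
The 5 lb tied up in jeweled dagger and ivory figurine is better spent on bronze mirror — total rises to 1669 (22 lb).
The closest alternative, jeweled dagger + pearl string + sapphire brooch + ivory figurine, reaches only 1641.

1669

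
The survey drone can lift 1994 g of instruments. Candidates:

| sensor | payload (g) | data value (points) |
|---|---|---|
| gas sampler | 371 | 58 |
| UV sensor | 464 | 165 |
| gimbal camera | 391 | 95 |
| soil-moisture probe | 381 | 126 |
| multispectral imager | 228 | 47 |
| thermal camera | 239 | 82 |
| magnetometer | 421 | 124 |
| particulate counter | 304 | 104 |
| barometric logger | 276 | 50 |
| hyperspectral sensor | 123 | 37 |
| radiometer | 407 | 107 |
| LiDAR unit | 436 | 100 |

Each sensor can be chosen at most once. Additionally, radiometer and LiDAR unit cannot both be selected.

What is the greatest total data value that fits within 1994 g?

638

By data value per g: UV sensor 0.36, thermal camera 0.34, particulate counter 0.34 lead.
Taking UV sensor + soil-moisture probe + thermal camera + magnetometer + particulate counter + hyperspectral sensor: 1932 g used, 638 in data value.
The closest alternative, UV sensor + soil-moisture probe + magnetometer + particulate counter + radiometer, reaches only 626.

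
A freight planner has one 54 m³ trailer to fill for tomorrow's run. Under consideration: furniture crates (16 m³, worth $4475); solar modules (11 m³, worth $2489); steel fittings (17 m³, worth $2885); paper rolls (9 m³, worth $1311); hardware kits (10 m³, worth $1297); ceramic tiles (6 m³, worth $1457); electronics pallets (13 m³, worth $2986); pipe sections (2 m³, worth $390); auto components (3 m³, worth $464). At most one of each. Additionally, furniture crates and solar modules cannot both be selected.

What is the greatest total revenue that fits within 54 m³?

12193

Ranking by ratio (revenue/m³): furniture crates 279.69, ceramic tiles 242.83, electronics pallets 229.69.
Taking furniture crates + steel fittings + ceramic tiles + electronics pallets + pipe sections: 54 m³ used, 12193 in revenue.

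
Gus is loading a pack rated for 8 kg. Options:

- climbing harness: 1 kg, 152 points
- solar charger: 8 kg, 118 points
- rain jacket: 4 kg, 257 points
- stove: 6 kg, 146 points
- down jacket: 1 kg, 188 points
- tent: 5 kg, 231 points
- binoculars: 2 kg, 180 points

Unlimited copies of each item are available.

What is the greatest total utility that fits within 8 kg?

By utility per kg: down jacket 188.00, climbing harness 152.00, binoculars 90.00 lead.
Taking 8×down jacket: 8 kg used, 1504 in utility.
Nothing else within 8 kg beats 1504.

1504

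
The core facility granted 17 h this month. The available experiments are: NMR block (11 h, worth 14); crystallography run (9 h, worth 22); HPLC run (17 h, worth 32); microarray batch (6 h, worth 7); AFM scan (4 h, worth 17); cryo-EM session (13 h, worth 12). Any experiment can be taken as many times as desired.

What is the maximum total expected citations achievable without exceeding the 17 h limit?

68

Ranking by ratio (expected citations/h): AFM scan 4.25, crystallography run 2.44, HPLC run 1.88.
4×AFM scan uses 16 of the 17 h and totals 68.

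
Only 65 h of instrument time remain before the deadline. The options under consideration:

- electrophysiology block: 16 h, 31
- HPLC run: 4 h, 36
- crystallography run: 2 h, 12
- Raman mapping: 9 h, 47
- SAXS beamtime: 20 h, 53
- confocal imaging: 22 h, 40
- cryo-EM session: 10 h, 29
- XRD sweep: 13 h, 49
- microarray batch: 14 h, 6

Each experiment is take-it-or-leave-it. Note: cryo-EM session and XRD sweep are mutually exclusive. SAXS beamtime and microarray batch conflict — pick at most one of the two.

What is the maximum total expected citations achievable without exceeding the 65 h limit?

228

By expected citations per h: HPLC run 9.00, crystallography run 6.00, Raman mapping 5.22 lead.
Electrophysiology block + HPLC run + crystallography run + Raman mapping + SAXS beamtime + XRD sweep uses 64 of the 65 h and totals 228.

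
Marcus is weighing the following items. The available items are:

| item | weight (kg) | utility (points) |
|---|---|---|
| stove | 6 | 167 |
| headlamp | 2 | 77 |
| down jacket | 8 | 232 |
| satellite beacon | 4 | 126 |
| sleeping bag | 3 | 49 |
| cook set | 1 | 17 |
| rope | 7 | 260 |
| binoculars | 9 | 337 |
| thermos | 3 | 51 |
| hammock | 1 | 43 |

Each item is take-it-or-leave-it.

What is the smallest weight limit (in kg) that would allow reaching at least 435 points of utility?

Minimise kg subject to total utility ≥ 435.
headlamp + binoculars + hammock reaches 457 using 12 kg.
No combination under 12 kg hits 435.

12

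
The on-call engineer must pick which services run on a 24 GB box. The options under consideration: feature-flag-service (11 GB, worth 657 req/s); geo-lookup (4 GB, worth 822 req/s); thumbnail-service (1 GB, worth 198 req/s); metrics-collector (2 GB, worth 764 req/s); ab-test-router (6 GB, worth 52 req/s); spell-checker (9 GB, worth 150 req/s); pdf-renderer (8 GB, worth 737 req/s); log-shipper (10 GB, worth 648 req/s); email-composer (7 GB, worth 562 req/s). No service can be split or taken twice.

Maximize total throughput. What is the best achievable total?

3083

Ranking by ratio (throughput/GB): metrics-collector 382.00, geo-lookup 205.50, thumbnail-service 198.00.
Best packing: geo-lookup + thumbnail-service + metrics-collector + pdf-renderer + email-composer — 22 GB, 3083 total.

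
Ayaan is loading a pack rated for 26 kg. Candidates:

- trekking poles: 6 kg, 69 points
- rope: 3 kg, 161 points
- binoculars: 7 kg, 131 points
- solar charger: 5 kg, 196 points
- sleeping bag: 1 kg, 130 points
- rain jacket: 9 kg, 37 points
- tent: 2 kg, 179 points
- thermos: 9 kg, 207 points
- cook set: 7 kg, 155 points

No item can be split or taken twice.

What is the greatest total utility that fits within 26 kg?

952

Density check — sleeping bag 130.00, tent 89.50, rope 53.67 are the best per kg.
Taking the top-ratio items first gives trekking poles + rope + solar charger + sleeping bag + tent + thermos for 942 (26 kg).
Replace trekking poles and thermos with binoculars + cook set: the trade gains 10 net, giving 952 at 25 kg.
That's the maximum — no swap from here does better than 952.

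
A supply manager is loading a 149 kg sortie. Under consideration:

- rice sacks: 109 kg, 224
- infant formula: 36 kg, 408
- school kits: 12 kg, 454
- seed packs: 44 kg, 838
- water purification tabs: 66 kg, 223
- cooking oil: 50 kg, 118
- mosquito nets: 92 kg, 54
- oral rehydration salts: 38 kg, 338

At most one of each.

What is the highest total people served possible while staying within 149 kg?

2038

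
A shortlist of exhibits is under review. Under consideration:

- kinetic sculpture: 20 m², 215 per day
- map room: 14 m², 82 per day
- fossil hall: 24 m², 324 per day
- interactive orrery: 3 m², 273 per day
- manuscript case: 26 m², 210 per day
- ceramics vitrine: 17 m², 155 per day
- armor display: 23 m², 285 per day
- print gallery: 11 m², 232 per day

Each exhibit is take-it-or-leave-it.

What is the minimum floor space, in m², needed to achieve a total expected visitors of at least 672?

34

Minimise m² subject to total expected visitors ≥ 672.
kinetic sculpture + interactive orrery + print gallery: 720 expected visitors at 34 m².
No combination under 34 m² hits 672.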